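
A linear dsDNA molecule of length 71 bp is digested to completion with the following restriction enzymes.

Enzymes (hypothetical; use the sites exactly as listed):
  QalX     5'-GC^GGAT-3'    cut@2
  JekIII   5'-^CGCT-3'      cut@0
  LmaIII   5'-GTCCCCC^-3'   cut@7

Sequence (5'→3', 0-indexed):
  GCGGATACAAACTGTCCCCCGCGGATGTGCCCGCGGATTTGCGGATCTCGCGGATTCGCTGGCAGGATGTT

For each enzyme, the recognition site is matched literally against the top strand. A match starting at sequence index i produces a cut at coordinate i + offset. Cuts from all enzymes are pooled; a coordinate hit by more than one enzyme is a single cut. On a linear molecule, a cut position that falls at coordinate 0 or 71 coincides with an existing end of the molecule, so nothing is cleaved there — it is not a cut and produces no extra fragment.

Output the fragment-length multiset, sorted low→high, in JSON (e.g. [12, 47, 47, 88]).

[2,2,5,8,9,12,15,18]

Scan for sites:
  QalX (GCGGAT, off=2): starts [0, 20, 32, 40, 49] → cuts [2, 22, 34, 42, 51]
  JekIII (CGCT, off=0): starts [56] → cuts [56]
  LmaIII (GTCCCCC, off=7): starts [13] → cuts [20]

Pooled cuts: [2, 20, 22, 34, 42, 51, 56]

Fragments:
  [0,2): 2 bp
  [2,20): 18 bp
  [20,22): 2 bp
  [22,34): 12 bp
  [34,42): 8 bp
  [42,51): 9 bp
  [51,56): 5 bp
  [56,71): 15 bp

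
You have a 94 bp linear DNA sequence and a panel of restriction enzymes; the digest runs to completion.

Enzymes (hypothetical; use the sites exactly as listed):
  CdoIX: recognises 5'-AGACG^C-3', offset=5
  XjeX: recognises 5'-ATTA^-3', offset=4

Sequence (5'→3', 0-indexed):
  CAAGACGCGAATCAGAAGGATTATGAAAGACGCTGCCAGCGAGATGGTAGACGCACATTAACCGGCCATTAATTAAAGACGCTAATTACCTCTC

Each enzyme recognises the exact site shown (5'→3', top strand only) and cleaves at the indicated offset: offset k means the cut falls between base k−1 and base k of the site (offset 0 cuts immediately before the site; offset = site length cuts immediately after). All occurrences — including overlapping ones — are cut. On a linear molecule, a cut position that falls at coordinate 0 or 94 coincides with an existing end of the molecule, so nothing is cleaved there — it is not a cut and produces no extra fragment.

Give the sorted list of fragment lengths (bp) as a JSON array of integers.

[4,6,6,7,7,7,9,11,16,21]

Per-enzyme occurrences:
  CdoIX (AGACGC, off=5): starts [2, 27, 48, 76] → cuts [7, 32, 53, 81]
  XjeX (ATTA, off=4): starts [19, 56, 67, 71, 84] → cuts [23, 60, 71, 75, 88]

All cut coordinates (distinct, sorted): [7, 23, 32, 53, 60, 71, 75, 81, 88]

Fragment lengths:
  [0,7): 7 bp
  [7,23): 16 bp
  [23,32): 9 bp
  [32,53): 21 bp
  [53,60): 7 bp
  [60,71): 11 bp
  [71,75): 4 bp
  [75,81): 6 bp
  [81,88): 7 bp
  [88,94): 6 bp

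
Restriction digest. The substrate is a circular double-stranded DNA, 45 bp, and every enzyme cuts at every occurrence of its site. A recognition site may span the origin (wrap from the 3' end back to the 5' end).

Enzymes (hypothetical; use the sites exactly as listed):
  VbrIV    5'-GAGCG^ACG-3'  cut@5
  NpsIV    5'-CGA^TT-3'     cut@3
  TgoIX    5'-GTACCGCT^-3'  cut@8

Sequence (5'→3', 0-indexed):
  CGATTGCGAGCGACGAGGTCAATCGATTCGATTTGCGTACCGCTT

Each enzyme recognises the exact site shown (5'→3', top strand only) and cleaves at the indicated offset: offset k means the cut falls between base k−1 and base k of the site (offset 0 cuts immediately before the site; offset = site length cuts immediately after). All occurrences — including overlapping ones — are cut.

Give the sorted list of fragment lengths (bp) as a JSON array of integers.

[4,5,9,13,14]

Scan for sites:
  VbrIV (GAGCGACG, off=5): starts [7] → cuts [12]
  NpsIV (CGATT, off=3): starts [0, 23, 28] → cuts [3, 26, 31]
  TgoIX (GTACCGCT, off=8): starts [36] → cuts [44]

Pooled cuts: [3, 12, 26, 31, 44]

Fragments:
  3→12: 9 bp
  12→26: 14 bp
  26→31: 5 bp
  31→44: 13 bp
  44→3 (wrap): 45-44+3 = 4 bp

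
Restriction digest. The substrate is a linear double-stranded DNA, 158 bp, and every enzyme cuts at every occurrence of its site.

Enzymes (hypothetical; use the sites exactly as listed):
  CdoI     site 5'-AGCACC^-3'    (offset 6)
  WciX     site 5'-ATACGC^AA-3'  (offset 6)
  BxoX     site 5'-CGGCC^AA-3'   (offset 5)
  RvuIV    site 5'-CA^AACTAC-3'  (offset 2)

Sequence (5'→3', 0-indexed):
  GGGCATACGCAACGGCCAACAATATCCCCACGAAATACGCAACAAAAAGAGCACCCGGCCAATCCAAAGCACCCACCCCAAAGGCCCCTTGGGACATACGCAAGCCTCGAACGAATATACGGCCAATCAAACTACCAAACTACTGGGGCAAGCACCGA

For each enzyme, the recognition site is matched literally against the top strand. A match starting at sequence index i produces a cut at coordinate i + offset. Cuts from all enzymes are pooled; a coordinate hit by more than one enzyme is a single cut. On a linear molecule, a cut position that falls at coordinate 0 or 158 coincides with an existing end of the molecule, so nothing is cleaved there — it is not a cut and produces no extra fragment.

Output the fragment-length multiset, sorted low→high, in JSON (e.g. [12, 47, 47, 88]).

[2,5,5,7,8,10,13,15,19,23,23,28]

Scan for sites:
  CdoI (AGCACC, off=6): starts [49, 67, 150] → cuts [55, 73, 156]
  WciX (ATACGCAA, off=6): starts [4, 34, 95] → cuts [10, 40, 101]
  BxoX (CGGCCAA, off=5): starts [12, 55, 119] → cuts [17, 60, 124]
  RvuIV (CAAACTAC, off=2): starts [127, 135] → cuts [129, 137]

Pooled cuts: [10, 17, 40, 55, 60, 73, 101, 124, 129, 137, 156]

Fragment lengths:
  [0,10): 10 bp
  [10,17): 7 bp
  [17,40): 23 bp
  [40,55): 15 bp
  [55,60): 5 bp
  [60,73): 13 bp
  [73,101): 28 bp
  [101,124): 23 bp
  [124,129): 5 bp
  [129,137): 8 bp
  [137,156): 19 bp
  [156,158): 2 bp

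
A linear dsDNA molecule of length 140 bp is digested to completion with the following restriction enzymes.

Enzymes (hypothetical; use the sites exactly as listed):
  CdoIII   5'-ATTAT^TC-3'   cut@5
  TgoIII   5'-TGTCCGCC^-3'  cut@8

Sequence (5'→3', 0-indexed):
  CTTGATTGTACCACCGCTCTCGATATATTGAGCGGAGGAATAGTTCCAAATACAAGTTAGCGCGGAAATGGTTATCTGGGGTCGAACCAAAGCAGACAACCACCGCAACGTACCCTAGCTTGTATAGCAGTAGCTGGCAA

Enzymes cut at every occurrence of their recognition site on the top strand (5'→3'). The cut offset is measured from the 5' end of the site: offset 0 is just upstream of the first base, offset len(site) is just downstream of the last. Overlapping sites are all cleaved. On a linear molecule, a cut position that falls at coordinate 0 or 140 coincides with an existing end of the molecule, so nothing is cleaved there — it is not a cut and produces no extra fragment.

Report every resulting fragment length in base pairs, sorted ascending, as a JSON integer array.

Site scan:
  CdoIII (ATTATTC, off=5): no sites
  TgoIII (TGTCCGCC, off=8): no sites

Pooled cuts: ∅

Fragments:
  no cuts → one linear fragment of 140 bp

[140]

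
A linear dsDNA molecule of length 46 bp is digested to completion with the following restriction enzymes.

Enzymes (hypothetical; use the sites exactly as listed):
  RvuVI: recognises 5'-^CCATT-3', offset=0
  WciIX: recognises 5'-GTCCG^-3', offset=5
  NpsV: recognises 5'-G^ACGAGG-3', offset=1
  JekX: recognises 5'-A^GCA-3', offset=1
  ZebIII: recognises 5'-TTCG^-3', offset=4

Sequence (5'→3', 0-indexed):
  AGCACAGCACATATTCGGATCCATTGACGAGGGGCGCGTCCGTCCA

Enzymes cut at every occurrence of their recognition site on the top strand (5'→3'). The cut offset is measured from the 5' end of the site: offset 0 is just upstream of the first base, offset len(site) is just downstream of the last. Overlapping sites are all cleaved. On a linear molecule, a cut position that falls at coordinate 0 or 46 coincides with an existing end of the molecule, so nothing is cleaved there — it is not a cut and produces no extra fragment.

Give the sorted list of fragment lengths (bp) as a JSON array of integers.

[1,3,4,5,6,11,16]

Scan for sites:
  RvuVI (CCATT, off=0): starts [20] → cuts [20]
  WciIX (GTCCG, off=5): starts [37] → cuts [42]
  NpsV (GACGAGG, off=1): starts [25] → cuts [26]
  JekX (AGCA, off=1): starts [0, 5] → cuts [1, 6]
  ZebIII (TTCG, off=4): starts [13] → cuts [17]

All cut coordinates (distinct, sorted): [1, 6, 17, 20, 26, 42]

Fragments:
  [0,1): 1 bp
  [1,6): 5 bp
  [6,17): 11 bp
  [17,20): 3 bp
  [20,26): 6 bp
  [26,42): 16 bp
  [42,46): 4 bp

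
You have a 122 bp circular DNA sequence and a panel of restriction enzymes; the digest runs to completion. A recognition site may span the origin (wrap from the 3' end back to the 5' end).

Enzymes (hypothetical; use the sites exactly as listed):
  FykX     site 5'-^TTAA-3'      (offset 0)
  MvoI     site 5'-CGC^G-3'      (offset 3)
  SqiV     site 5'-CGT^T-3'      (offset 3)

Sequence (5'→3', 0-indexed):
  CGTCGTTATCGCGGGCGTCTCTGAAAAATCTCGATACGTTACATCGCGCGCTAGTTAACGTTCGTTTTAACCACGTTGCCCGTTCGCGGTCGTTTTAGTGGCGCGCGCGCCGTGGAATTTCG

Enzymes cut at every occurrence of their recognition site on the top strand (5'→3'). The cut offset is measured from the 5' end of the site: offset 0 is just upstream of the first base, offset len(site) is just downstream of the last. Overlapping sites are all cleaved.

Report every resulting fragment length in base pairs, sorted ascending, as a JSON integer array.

Scan for sites:
  FykX (TTAA, off=0): starts [54, 66] → cuts [54, 66]
  MvoI (CGCG, off=3): starts [9, 44, 46, 84, 101, 103, 105, 120] → cuts [1, 12, 47, 49, 87, 104, 106, 108]
  SqiV (CGTT, off=3): starts [3, 36, 58, 62, 73, 80, 90] → cuts [6, 39, 61, 65, 76, 83, 93]

All cut coordinates (distinct, sorted): [1, 6, 12, 39, 47, 49, 54, 61, 65, 66, 76, 83, 87, 93, 104, 106, 108]

Fragment lengths:
  1→6: 5 bp
  6→12: 6 bp
  12→39: 27 bp
  39→47: 8 bp
  47→49: 2 bp
  49→54: 5 bp
  54→61: 7 bp
  61→65: 4 bp
  65→66: 1 bp
  66→76: 10 bp
  76→83: 7 bp
  83→87: 4 bp
  87→93: 6 bp
  93→104: 11 bp
  104→106: 2 bp
  106→108: 2 bp
  108→1 (wrap): 122-108+1 = 15 bp

[1,2,2,2,4,4,5,5,6,6,7,7,8,10,11,15,27]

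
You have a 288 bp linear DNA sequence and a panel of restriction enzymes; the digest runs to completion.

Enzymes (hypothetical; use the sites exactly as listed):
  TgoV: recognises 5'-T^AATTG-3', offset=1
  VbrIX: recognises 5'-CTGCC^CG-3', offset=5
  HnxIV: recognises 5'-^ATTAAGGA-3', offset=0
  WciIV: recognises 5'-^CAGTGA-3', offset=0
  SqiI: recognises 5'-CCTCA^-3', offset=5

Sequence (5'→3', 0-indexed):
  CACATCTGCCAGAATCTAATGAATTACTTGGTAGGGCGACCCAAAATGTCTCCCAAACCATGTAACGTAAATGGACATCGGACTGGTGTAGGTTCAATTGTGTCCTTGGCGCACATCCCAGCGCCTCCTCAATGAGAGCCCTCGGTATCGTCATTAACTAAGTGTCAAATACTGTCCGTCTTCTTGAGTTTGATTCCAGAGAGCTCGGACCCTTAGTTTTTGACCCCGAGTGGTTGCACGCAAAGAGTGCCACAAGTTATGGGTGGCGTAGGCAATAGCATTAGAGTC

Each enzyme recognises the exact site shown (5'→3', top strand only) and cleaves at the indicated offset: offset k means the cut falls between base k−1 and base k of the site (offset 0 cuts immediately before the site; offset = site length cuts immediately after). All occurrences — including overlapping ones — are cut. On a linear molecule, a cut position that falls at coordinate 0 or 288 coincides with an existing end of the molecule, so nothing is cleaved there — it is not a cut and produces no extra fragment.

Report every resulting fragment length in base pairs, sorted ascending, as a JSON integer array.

[131,157]

Scan for sites:
  TgoV (TAATTG, off=1): no sites
  VbrIX (CTGCCCG, off=5): no sites
  HnxIV (ATTAAGGA, off=0): no sites
  WciIV (CAGTGA, off=0): no sites
  SqiI (CCTCA, off=5): starts [126] → cuts [131]

Pooled cuts: [131]

Fragment lengths:
  [0,131): 131 bp
  [131,288): 157 bp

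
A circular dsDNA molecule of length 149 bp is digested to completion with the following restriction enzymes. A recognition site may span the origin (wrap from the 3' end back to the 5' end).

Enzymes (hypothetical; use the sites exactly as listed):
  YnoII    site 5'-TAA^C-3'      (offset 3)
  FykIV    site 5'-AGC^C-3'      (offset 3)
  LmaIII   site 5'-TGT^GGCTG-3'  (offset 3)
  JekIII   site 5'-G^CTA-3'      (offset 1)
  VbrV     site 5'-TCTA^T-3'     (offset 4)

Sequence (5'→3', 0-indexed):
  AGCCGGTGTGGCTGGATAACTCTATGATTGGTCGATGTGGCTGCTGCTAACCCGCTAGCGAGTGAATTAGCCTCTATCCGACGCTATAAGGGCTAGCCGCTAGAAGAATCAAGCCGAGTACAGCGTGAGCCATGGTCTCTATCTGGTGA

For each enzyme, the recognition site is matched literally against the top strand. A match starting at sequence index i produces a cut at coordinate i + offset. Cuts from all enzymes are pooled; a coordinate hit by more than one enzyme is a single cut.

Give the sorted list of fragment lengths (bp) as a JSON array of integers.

[2,4,4,5,5,5,6,7,8,9,10,11,11,14,15,16,17]

Per-enzyme occurrences:
  YnoII (TAAC, off=3): starts [16, 47] → cuts [19, 50]
  FykIV (AGCC, off=3): starts [0, 68, 94, 111, 127] → cuts [3, 71, 97, 114, 130]
  LmaIII (TGTGGCTG, off=3): starts [6, 35] → cuts [9, 38]
  JekIII (GCTA, off=1): starts [45, 53, 82, 91, 98] → cuts [46, 54, 83, 92, 99]
  VbrV (TCTAT, off=4): starts [20, 72, 137] → cuts [24, 76, 141]

All cut coordinates (distinct, sorted): [3, 9, 19, 24, 38, 46, 50, 54, 71, 76, 83, 92, 97, 99, 114, 130, 141]

Fragment lengths:
  3→9: 6 bp
  9→19: 10 bp
  19→24: 5 bp
  24→38: 14 bp
  38→46: 8 bp
  46→50: 4 bp
  50→54: 4 bp
  54→71: 17 bp
  71→76: 5 bp
  76→83: 7 bp
  83→92: 9 bp
  92→97: 5 bp
  97→99: 2 bp
  99→114: 15 bp
  114→130: 16 bp
  130→141: 11 bp
  141→3 (wrap): 149-141+3 = 11 bp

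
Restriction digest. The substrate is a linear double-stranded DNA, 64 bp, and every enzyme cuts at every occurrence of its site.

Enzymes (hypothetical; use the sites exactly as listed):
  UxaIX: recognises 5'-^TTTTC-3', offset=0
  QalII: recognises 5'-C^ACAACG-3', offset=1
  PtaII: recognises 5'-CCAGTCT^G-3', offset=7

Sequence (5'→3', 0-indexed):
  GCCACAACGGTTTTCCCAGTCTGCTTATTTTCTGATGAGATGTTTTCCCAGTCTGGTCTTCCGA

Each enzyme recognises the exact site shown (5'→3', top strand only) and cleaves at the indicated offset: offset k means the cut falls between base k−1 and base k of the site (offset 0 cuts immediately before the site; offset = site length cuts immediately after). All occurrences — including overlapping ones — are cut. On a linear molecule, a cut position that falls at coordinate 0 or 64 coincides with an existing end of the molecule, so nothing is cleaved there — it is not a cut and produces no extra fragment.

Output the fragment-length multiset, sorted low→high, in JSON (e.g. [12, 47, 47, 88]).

[3,5,7,10,12,12,15]

Scan for sites:
  UxaIX TTTTC/0: at [10, 27, 42] ⇒ [10, 27, 42]
  QalII CACAACG/1: at [2] ⇒ [3]
  PtaII CCAGTCTG/7: at [15, 47] ⇒ [22, 54]

Pooled cuts: [3, 10, 22, 27, 42, 54]

Fragment lengths:
  [0,3): 3 bp
  [3,10): 7 bp
  [10,22): 12 bp
  [22,27): 5 bp
  [27,42): 15 bp
  [42,54): 12 bp
  [54,64): 10 bp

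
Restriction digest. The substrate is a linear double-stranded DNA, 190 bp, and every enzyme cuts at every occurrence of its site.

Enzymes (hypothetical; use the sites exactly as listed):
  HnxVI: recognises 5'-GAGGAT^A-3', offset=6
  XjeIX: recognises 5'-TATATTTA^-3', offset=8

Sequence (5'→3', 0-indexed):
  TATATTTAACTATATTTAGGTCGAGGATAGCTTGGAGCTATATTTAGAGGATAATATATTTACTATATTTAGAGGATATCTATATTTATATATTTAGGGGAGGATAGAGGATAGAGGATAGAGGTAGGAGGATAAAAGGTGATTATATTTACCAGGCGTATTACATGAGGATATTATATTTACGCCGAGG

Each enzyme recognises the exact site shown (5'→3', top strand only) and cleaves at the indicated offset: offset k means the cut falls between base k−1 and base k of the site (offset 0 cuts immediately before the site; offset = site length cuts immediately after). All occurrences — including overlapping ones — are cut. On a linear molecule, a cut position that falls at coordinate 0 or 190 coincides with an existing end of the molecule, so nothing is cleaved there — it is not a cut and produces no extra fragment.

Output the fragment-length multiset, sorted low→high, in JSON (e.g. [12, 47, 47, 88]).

[6,6,7,7,8,8,8,9,9,10,10,10,10,11,14,18,18,21]

Scan for sites:
  HnxVI GAGGATA/6: at [22, 46, 71, 99, 106, 113, 127, 166] ⇒ [28, 52, 77, 105, 112, 119, 133, 172]
  XjeIX TATATTTA/8: at [0, 10, 38, 54, 63, 80, 88, 143, 174] ⇒ [8, 18, 46, 62, 71, 88, 96, 151, 182]

Pooled cuts: [8, 18, 28, 46, 52, 62, 71, 77, 88, 96, 105, 112, 119, 133, 151, 172, 182]

Fragment lengths:
  [0,8): 8 bp
  [8,18): 10 bp
  [18,28): 10 bp
  [28,46): 18 bp
  [46,52): 6 bp
  [52,62): 10 bp
  [62,71): 9 bp
  [71,77): 6 bp
  [77,88): 11 bp
  [88,96): 8 bp
  [96,105): 9 bp
  [105,112): 7 bp
  [112,119): 7 bp
  [119,133): 14 bp
  [133,151): 18 bp
  [151,172): 21 bp
  [172,182): 10 bp
  [182,190): 8 bp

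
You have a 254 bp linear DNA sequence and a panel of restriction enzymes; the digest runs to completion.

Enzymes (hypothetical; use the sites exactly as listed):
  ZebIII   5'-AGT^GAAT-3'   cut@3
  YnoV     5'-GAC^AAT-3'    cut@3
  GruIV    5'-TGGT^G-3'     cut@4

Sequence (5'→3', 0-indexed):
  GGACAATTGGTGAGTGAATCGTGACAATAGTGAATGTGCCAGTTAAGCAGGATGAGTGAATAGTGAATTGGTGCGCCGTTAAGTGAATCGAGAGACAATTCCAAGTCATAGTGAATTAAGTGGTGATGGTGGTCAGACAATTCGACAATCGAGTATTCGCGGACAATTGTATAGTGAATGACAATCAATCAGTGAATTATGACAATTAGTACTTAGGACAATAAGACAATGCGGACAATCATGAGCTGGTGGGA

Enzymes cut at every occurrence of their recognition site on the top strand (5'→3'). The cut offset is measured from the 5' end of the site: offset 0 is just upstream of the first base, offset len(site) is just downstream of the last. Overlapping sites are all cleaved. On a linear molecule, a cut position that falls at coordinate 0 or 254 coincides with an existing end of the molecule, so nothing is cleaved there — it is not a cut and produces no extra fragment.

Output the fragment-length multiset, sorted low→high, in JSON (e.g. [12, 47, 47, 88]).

Per-enzyme occurrences:
  ZebIII (AGTGAAT, off=3): starts [12, 28, 54, 61, 81, 109, 172, 190] → cuts [15, 31, 57, 64, 84, 112, 175, 193]
  YnoV (GACAAT, off=3): starts [1, 22, 93, 135, 143, 161, 179, 200, 216, 224, 233] → cuts [4, 25, 96, 138, 146, 164, 182, 203, 219, 227, 236]
  GruIV (TGGTG, off=4): starts [7, 68, 120, 126, 246] → cuts [11, 72, 124, 130, 250]

Pooled cuts: [4, 11, 15, 25, 31, 57, 64, 72, 84, 96, 112, 124, 130, 138, 146, 164, 175, 182, 193, 203, 219, 227, 236, 250]

Fragment lengths:
  [0,4): 4 bp
  [4,11): 7 bp
  [11,15): 4 bp
  [15,25): 10 bp
  [25,31): 6 bp
  [31,57): 26 bp
  [57,64): 7 bp
  [64,72): 8 bp
  [72,84): 12 bp
  [84,96): 12 bp
  [96,112): 16 bp
  [112,124): 12 bp
  [124,130): 6 bp
  [130,138): 8 bp
  [138,146): 8 bp
  [146,164): 18 bp
  [164,175): 11 bp
  [175,182): 7 bp
  [182,193): 11 bp
  [193,203): 10 bp
  [203,219): 16 bp
  [219,227): 8 bp
  [227,236): 9 bp
  [236,250): 14 bp
  [250,254): 4 bp

[4,4,4,6,6,7,7,7,8,8,8,8,9,10,10,11,11,12,12,12,14,16,16,18,26]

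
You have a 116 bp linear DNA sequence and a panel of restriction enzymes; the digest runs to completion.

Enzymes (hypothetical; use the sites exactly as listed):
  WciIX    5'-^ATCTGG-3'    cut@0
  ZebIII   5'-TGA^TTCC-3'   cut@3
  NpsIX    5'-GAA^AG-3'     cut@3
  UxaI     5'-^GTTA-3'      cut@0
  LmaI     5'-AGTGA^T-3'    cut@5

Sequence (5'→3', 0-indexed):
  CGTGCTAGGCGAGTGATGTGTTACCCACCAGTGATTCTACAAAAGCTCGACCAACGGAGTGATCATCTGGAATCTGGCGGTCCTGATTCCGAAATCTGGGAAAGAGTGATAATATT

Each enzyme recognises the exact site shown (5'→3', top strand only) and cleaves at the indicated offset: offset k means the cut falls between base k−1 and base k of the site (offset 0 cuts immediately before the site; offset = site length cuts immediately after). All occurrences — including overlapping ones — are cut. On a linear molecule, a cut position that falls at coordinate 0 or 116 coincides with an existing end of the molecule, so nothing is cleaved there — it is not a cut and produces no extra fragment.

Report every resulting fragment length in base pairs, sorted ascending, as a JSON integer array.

[2,3,7,7,7,7,9,15,15,16,28]

Per-enzyme occurrences:
  WciIX ATCTGG/0: at [64, 71, 93] ⇒ [64, 71, 93]
  ZebIII TGATTCC/3: at [83] ⇒ [86]
  NpsIX GAAAG/3: at [99] ⇒ [102]
  UxaI GTTA/0: at [19] ⇒ [19]
  LmaI AGTGAT/5: at [11, 29, 57, 104] ⇒ [16, 34, 62, 109]

Pooled cuts: [16, 19, 34, 62, 64, 71, 86, 93, 102, 109]

Fragment lengths:
  [0,16): 16 bp
  [16,19): 3 bp
  [19,34): 15 bp
  [34,62): 28 bp
  [62,64): 2 bp
  [64,71): 7 bp
  [71,86): 15 bp
  [86,93): 7 bp
  [93,102): 9 bp
  [102,109): 7 bp
  [109,116): 7 bp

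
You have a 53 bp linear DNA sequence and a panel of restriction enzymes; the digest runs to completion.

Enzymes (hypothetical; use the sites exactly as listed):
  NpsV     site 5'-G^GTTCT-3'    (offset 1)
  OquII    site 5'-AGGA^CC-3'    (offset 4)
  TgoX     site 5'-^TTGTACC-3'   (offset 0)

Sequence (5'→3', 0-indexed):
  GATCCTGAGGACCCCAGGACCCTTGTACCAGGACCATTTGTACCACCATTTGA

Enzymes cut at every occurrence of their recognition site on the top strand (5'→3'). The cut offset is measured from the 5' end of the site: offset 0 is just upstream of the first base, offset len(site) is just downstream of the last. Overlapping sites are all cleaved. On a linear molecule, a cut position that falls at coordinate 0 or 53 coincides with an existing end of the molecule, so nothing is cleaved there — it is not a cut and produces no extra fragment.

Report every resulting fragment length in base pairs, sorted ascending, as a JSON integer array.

Site scan:
  NpsV (GGTTCT, off=1): no sites
  OquII AGGACC/4: at [7, 15, 29] ⇒ [11, 19, 33]
  TgoX TTGTACC/0: at [22, 37] ⇒ [22, 37]

All cut coordinates (distinct, sorted): [11, 19, 22, 33, 37]

Fragments:
  [0,11): 11 bp
  [11,19): 8 bp
  [19,22): 3 bp
  [22,33): 11 bp
  [33,37): 4 bp
  [37,53): 16 bp

[3,4,8,11,11,16]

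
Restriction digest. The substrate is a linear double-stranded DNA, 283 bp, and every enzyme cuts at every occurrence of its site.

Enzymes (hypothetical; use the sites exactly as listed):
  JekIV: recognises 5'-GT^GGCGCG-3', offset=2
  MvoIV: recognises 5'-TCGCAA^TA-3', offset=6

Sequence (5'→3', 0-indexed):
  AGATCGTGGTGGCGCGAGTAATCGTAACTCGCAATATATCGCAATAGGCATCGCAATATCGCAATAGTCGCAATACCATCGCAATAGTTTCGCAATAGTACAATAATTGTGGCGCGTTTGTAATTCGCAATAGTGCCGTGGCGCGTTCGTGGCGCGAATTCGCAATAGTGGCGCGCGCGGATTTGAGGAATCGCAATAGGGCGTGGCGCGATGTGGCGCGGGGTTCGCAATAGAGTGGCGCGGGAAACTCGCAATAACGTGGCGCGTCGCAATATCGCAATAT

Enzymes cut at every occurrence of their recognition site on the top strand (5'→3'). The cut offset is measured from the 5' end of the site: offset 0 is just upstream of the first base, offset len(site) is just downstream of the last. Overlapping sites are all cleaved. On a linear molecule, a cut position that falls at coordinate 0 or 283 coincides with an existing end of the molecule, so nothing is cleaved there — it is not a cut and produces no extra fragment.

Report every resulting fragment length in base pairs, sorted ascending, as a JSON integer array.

[3,4,6,6,8,8,8,9,9,10,10,10,11,11,11,12,12,15,15,16,18,20,24,27]

Per-enzyme occurrences:
  JekIV GTGGCGCG/2: at [8, 108, 137, 148, 167, 202, 212, 234, 258] ⇒ [10, 110, 139, 150, 169, 204, 214, 236, 260]
  MvoIV TCGCAATA/6: at [28, 38, 50, 58, 67, 78, 89, 124, 159, 190, 224, 248, 266, 274] ⇒ [34, 44, 56, 64, 73, 84, 95, 130, 165, 196, 230, 254, 272, 280]

All cut coordinates (distinct, sorted): [10, 34, 44, 56, 64, 73, 84, 95, 110, 130, 139, 150, 165, 169, 196, 204, 214, 230, 236, 254, 260, 272, 280]

Fragment lengths:
  [0,10): 10 bp
  [10,34): 24 bp
  [34,44): 10 bp
  [44,56): 12 bp
  [56,64): 8 bp
  [64,73): 9 bp
  [73,84): 11 bp
  [84,95): 11 bp
  [95,110): 15 bp
  [110,130): 20 bp
  [130,139): 9 bp
  [139,150): 11 bp
  [150,165): 15 bp
  [165,169): 4 bp
  [169,196): 27 bp
  [196,204): 8 bp
  [204,214): 10 bp
  [214,230): 16 bp
  [230,236): 6 bp
  [236,254): 18 bp
  [254,260): 6 bp
  [260,272): 12 bp
  [272,280): 8 bp
  [280,283): 3 bp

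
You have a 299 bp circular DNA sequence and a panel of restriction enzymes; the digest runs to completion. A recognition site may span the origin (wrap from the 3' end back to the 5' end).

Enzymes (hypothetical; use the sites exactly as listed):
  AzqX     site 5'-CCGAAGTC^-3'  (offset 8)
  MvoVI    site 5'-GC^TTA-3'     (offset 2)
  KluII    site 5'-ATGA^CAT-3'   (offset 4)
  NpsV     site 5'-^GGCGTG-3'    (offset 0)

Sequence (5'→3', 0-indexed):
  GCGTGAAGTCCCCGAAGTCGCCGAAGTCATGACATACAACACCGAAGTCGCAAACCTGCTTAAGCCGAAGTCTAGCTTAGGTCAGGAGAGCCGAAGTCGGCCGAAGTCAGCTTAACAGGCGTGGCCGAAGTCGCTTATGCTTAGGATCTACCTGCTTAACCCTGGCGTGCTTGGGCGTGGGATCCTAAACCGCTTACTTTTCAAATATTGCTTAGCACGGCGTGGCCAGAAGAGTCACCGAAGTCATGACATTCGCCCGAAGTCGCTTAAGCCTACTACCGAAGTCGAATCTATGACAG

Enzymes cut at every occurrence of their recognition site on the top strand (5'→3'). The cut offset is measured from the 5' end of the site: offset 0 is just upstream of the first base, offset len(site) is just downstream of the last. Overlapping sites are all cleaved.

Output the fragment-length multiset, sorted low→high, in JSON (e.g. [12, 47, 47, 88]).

[2,2,3,4,4,4,6,6,7,8,9,10,10,10,12,13,15,15,15,17,18,20,20,20,22,27]

Site scan:
  AzqX (CCGAAGTC, off=8): starts [11, 20, 41, 64, 90, 100, 124, 237, 256, 278] → cuts [19, 28, 49, 72, 98, 108, 132, 245, 264, 286]
  MvoVI (GCTTA, off=2): starts [57, 74, 109, 132, 138, 153, 191, 209, 264] → cuts [59, 76, 111, 134, 140, 155, 193, 211, 266]
  KluII (ATGACAT, off=4): starts [28, 245] → cuts [32, 249]
  NpsV (GGCGTG, off=0): starts [117, 163, 173, 218, 298] → cuts [117, 163, 173, 218, 298]

All cut coordinates (distinct, sorted): [19, 28, 32, 49, 59, 72, 76, 98, 108, 111, 117, 132, 134, 140, 155, 163, 173, 193, 211, 218, 245, 249, 264, 266, 286, 298]

Fragments:
  19→28: 9 bp
  28→32: 4 bp
  32→49: 17 bp
  49→59: 10 bp
  59→72: 13 bp
  72→76: 4 bp
  76→98: 22 bp
  98→108: 10 bp
  108→111: 3 bp
  111→117: 6 bp
  117→132: 15 bp
  132→134: 2 bp
  134→140: 6 bp
  140→155: 15 bp
  155→163: 8 bp
  163→173: 10 bp
  173→193: 20 bp
  193→211: 18 bp
  211→218: 7 bp
  218→245: 27 bp
  245→249: 4 bp
  249→264: 15 bp
  264→266: 2 bp
  266→286: 20 bp
  286→298: 12 bp
  298→19 (wrap): 299-298+19 = 20 bp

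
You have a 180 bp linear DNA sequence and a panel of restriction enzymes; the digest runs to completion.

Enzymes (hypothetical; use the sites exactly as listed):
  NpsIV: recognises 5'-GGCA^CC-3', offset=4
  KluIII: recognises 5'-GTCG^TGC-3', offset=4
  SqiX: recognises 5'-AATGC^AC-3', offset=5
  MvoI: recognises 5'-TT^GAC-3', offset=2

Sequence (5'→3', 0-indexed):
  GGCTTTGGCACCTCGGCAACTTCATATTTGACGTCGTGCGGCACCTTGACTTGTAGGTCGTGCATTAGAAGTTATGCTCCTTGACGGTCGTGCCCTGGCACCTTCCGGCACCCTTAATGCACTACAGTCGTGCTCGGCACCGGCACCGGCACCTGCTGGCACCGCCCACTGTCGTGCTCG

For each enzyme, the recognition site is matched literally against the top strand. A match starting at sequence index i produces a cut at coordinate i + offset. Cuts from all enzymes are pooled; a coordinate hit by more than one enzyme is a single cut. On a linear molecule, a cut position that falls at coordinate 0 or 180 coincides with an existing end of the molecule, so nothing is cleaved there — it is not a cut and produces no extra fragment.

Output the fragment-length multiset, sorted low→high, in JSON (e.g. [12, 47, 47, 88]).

Site scan:
  NpsIV GGCACC/4: at [6, 39, 96, 106, 135, 141, 147, 157] ⇒ [10, 43, 100, 110, 139, 145, 151, 161]
  KluIII GTCGTGC/4: at [32, 56, 86, 126, 170] ⇒ [36, 60, 90, 130, 174]
  SqiX AATGCAC/5: at [115] ⇒ [120]
  MvoI TTGAC/2: at [27, 45, 80] ⇒ [29, 47, 82]

Pooled cuts: [10, 29, 36, 43, 47, 60, 82, 90, 100, 110, 120, 130, 139, 145, 151, 161, 174]

Fragment lengths:
  [0,10): 10 bp
  [10,29): 19 bp
  [29,36): 7 bp
  [36,43): 7 bp
  [43,47): 4 bp
  [47,60): 13 bp
  [60,82): 22 bp
  [82,90): 8 bp
  [90,100): 10 bp
  [100,110): 10 bp
  [110,120): 10 bp
  [120,130): 10 bp
  [130,139): 9 bp
  [139,145): 6 bp
  [145,151): 6 bp
  [151,161): 10 bp
  [161,174): 13 bp
  [174,180): 6 bp

[4,6,6,6,7,7,8,9,10,10,10,10,10,10,13,13,19,22]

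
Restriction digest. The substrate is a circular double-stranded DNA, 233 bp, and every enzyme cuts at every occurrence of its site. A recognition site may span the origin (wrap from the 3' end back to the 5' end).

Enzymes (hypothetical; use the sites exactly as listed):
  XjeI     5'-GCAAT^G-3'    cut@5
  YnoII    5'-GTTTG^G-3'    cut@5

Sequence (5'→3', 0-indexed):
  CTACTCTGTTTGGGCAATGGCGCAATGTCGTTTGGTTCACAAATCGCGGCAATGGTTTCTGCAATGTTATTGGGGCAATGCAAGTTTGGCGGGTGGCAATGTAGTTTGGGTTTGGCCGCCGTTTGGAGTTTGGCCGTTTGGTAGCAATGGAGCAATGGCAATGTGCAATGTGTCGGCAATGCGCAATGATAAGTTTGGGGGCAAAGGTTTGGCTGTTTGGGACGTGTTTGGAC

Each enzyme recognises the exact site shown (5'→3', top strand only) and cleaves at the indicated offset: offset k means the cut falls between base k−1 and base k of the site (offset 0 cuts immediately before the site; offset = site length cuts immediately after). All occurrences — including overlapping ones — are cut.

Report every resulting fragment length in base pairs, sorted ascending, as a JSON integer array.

Site scan:
  XjeI GCAATG/5: at [13, 21, 48, 60, 74, 95, 143, 151, 157, 164, 175, 182] ⇒ [18, 26, 53, 65, 79, 100, 148, 156, 162, 169, 180, 187]
  YnoII GTTTGG/5: at [7, 29, 83, 103, 109, 120, 127, 135, 192, 206, 214, 225] ⇒ [12, 34, 88, 108, 114, 125, 132, 140, 197, 211, 219, 230]

All cut coordinates (distinct, sorted): [12, 18, 26, 34, 53, 65, 79, 88, 100, 108, 114, 125, 132, 140, 148, 156, 162, 169, 180, 187, 197, 211, 219, 230]

Fragments:
  12→18: 6 bp
  18→26: 8 bp
  26→34: 8 bp
  34→53: 19 bp
  53→65: 12 bp
  65→79: 14 bp
  79→88: 9 bp
  88→100: 12 bp
  100→108: 8 bp
  108→114: 6 bp
  114→125: 11 bp
  125→132: 7 bp
  132→140: 8 bp
  140→148: 8 bp
  148→156: 8 bp
  156→162: 6 bp
  162→169: 7 bp
  169→180: 11 bp
  180→187: 7 bp
  187→197: 10 bp
  197→211: 14 bp
  211→219: 8 bp
  219→230: 11 bp
  230→12 (wrap): 233-230+12 = 15 bp

[6,6,6,7,7,7,8,8,8,8,8,8,8,9,10,11,11,11,12,12,14,14,15,19]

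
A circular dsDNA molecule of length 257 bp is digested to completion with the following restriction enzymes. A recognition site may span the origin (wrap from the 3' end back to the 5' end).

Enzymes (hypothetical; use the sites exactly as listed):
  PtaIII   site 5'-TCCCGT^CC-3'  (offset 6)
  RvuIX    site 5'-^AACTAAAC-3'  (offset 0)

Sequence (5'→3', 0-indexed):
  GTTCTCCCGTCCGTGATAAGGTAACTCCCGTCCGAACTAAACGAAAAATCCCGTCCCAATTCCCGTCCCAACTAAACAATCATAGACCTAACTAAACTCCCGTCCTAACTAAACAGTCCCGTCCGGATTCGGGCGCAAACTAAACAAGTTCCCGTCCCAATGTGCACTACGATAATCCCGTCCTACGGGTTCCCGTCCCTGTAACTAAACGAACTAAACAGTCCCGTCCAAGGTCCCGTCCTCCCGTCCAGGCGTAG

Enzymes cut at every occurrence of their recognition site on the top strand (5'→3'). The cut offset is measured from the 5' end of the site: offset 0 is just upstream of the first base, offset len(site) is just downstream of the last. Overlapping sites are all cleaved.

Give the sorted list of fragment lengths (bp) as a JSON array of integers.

Per-enzyme occurrences:
  PtaIII (TCCCGTCC, off=6): starts [4, 25, 48, 60, 97, 116, 149, 175, 190, 221, 233, 241] → cuts [10, 31, 54, 66, 103, 122, 155, 181, 196, 227, 239, 247]
  RvuIX (AACTAAAC, off=0): starts [34, 69, 89, 106, 137, 202, 211] → cuts [34, 69, 89, 106, 137, 202, 211]

Pooled cuts: [10, 31, 34, 54, 66, 69, 89, 103, 106, 122, 137, 155, 181, 196, 202, 211, 227, 239, 247]

Fragments:
  10→31: 21 bp
  31→34: 3 bp
  34→54: 20 bp
  54→66: 12 bp
  66→69: 3 bp
  69→89: 20 bp
  89→103: 14 bp
  103→106: 3 bp
  106→122: 16 bp
  122→137: 15 bp
  137→155: 18 bp
  155→181: 26 bp
  181→196: 15 bp
  196→202: 6 bp
  202→211: 9 bp
  211→227: 16 bp
  227→239: 12 bp
  239→247: 8 bp
  247→10 (wrap): 257-247+10 = 20 bp

[3,3,3,6,8,9,12,12,14,15,15,16,16,18,20,20,20,21,26]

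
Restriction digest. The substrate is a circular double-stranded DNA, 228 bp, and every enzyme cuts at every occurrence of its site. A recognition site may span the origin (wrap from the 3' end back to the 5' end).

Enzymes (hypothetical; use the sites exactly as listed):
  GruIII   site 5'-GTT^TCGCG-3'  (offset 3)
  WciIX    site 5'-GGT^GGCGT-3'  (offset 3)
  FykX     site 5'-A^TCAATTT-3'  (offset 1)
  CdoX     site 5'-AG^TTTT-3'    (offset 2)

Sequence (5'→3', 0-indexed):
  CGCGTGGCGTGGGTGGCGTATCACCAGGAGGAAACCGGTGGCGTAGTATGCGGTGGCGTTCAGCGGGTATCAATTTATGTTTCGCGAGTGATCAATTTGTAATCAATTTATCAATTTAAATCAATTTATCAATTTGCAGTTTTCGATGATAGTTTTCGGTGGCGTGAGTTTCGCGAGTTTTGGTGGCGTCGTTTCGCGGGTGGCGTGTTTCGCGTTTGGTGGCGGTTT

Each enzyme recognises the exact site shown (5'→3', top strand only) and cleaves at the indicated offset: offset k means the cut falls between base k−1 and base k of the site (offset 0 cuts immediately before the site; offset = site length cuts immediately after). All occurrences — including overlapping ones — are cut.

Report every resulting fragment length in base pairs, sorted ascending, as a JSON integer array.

Site scan:
  GruIII GTTTCGCG/3: at [78, 167, 190, 206, 224] ⇒ [81, 170, 193, 209, 227]
  WciIX GGTGGCGT/3: at [11, 36, 51, 157, 181, 198] ⇒ [14, 39, 54, 160, 184, 201]
  FykX ATCAATTT/1: at [68, 90, 101, 109, 119, 127] ⇒ [69, 91, 102, 110, 120, 128]
  CdoX AGTTTT/2: at [137, 150, 175] ⇒ [139, 152, 177]

All cut coordinates (distinct, sorted): [14, 39, 54, 69, 81, 91, 102, 110, 120, 128, 139, 152, 160, 170, 177, 184, 193, 201, 209, 227]

Fragments:
  14→39: 25 bp
  39→54: 15 bp
  54→69: 15 bp
  69→81: 12 bp
  81→91: 10 bp
  91→102: 11 bp
  102→110: 8 bp
  110→120: 10 bp
  120→128: 8 bp
  128→139: 11 bp
  139→152: 13 bp
  152→160: 8 bp
  160→170: 10 bp
  170→177: 7 bp
  177→184: 7 bp
  184→193: 9 bp
  193→201: 8 bp
  201→209: 8 bp
  209→227: 18 bp
  227→14 (wrap): 228-227+14 = 15 bp

[7,7,8,8,8,8,8,9,10,10,10,11,11,12,13,15,15,15,18,25]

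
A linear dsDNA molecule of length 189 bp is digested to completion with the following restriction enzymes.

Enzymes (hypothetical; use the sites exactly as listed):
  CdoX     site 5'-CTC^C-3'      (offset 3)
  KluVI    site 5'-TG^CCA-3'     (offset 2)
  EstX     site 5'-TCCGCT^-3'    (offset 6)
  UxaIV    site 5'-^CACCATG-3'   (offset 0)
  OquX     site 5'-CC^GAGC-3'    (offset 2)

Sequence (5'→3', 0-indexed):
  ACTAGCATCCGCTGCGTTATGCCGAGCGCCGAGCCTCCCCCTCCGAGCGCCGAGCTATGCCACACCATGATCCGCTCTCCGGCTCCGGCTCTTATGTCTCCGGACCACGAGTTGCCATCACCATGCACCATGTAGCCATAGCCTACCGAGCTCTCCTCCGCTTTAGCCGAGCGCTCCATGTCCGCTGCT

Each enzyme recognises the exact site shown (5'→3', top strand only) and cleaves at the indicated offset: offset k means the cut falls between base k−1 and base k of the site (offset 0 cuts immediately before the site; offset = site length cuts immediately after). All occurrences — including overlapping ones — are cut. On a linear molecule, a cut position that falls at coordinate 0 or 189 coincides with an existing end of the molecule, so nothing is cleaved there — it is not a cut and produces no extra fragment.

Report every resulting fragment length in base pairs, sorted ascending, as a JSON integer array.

[1,3,3,3,3,4,4,6,6,6,7,7,7,7,8,8,8,10,10,13,14,14,15,22]

Per-enzyme occurrences:
  CdoX CTCC/3: at [34, 40, 76, 82, 97, 152, 155, 173] ⇒ [37, 43, 79, 85, 100, 155, 158, 176]
  KluVI TGCCA/2: at [57, 112] ⇒ [59, 114]
  EstX TCCGCT/6: at [7, 70, 156, 180] ⇒ [13, 76, 162, 186]
  UxaIV CACCATG/0: at [62, 118, 125] ⇒ [62, 118, 125]
  OquX CCGAGC/2: at [21, 28, 42, 49, 145, 166] ⇒ [23, 30, 44, 51, 147, 168]

All cut coordinates (distinct, sorted): [13, 23, 30, 37, 43, 44, 51, 59, 62, 76, 79, 85, 100, 114, 118, 125, 147, 155, 158, 162, 168, 176, 186]

Fragment lengths:
  [0,13): 13 bp
  [13,23): 10 bp
  [23,30): 7 bp
  [30,37): 7 bp
  [37,43): 6 bp
  [43,44): 1 bp
  [44,51): 7 bp
  [51,59): 8 bp
  [59,62): 3 bp
  [62,76): 14 bp
  [76,79): 3 bp
  [79,85): 6 bp
  [85,100): 15 bp
  [100,114): 14 bp
  [114,118): 4 bp
  [118,125): 7 bp
  [125,147): 22 bp
  [147,155): 8 bp
  [155,158): 3 bp
  [158,162): 4 bp
  [162,168): 6 bp
  [168,176): 8 bp
  [176,186): 10 bp
  [186,189): 3 bp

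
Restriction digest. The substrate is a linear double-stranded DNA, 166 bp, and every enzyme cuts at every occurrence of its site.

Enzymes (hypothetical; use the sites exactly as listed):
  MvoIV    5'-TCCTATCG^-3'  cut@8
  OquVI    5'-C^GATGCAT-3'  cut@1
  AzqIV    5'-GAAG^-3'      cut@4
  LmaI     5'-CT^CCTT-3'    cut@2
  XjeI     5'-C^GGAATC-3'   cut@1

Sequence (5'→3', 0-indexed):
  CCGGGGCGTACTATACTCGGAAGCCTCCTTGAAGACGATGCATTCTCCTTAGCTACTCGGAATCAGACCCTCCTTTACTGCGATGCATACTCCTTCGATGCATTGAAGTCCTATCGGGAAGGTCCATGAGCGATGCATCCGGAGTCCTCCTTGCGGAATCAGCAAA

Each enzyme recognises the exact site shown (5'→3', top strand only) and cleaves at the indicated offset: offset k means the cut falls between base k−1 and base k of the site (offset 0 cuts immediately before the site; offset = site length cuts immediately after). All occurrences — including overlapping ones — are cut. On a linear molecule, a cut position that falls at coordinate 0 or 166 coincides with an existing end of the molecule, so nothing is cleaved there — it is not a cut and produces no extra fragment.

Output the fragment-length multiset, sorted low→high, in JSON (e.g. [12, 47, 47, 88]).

[2,3,5,5,6,8,8,10,10,10,10,12,12,12,13,17,23]

Site scan:
  MvoIV TCCTATCG/8: at [108] ⇒ [116]
  OquVI CGATGCAT/1: at [35, 80, 95, 130] ⇒ [36, 81, 96, 131]
  AzqIV GAAG/4: at [19, 30, 104, 117] ⇒ [23, 34, 108, 121]
  LmaI CTCCTT/2: at [24, 44, 69, 89, 146] ⇒ [26, 46, 71, 91, 148]
  XjeI CGGAATC/1: at [57, 153] ⇒ [58, 154]

Pooled cuts: [23, 26, 34, 36, 46, 58, 71, 81, 91, 96, 108, 116, 121, 131, 148, 154]

Fragments:
  [0,23): 23 bp
  [23,26): 3 bp
  [26,34): 8 bp
  [34,36): 2 bp
  [36,46): 10 bp
  [46,58): 12 bp
  [58,71): 13 bp
  [71,81): 10 bp
  [81,91): 10 bp
  [91,96): 5 bp
  [96,108): 12 bp
  [108,116): 8 bp
  [116,121): 5 bp
  [121,131): 10 bp
  [131,148): 17 bp
  [148,154): 6 bp
  [154,166): 12 bp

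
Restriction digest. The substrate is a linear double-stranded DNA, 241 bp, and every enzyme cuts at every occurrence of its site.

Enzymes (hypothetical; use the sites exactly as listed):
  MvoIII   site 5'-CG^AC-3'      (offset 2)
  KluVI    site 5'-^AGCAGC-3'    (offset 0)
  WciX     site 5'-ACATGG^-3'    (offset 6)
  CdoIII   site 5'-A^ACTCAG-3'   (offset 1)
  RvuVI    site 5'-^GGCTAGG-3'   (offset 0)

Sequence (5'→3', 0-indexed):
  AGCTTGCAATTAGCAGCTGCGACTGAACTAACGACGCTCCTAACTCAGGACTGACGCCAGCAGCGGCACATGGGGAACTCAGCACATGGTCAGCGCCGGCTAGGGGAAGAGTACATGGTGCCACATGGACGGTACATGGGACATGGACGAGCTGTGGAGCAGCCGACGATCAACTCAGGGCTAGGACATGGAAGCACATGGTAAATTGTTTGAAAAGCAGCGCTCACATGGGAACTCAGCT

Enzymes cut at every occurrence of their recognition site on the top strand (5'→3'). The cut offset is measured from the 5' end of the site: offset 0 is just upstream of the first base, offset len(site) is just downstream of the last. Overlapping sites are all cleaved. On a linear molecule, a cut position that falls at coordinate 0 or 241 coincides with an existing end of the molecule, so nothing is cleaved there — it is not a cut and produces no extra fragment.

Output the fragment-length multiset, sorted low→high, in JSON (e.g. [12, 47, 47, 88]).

[2,3,6,7,7,8,8,8,9,10,10,10,11,11,11,12,13,13,14,15,16,16,21]

Scan for sites:
  MvoIII CGAC/2: at [19, 31, 163] ⇒ [21, 33, 165]
  KluVI AGCAGC/0: at [11, 58, 157, 215] ⇒ [11, 58, 157, 215]
  WciX ACATGG/6: at [67, 83, 112, 122, 133, 140, 185, 195, 225] ⇒ [73, 89, 118, 128, 139, 146, 191, 201, 231]
  CdoIII AACTCAG/1: at [41, 75, 171, 232] ⇒ [42, 76, 172, 233]
  RvuVI GGCTAGG/0: at [97, 178] ⇒ [97, 178]

Pooled cuts: [11, 21, 33, 42, 58, 73, 76, 89, 97, 118, 128, 139, 146, 157, 165, 172, 178, 191, 201, 215, 231, 233]

Fragments:
  [0,11): 11 bp
  [11,21): 10 bp
  [21,33): 12 bp
  [33,42): 9 bp
  [42,58): 16 bp
  [58,73): 15 bp
  [73,76): 3 bp
  [76,89): 13 bp
  [89,97): 8 bp
  [97,118): 21 bp
  [118,128): 10 bp
  [128,139): 11 bp
  [139,146): 7 bp
  [146,157): 11 bp
  [157,165): 8 bp
  [165,172): 7 bp
  [172,178): 6 bp
  [178,191): 13 bp
  [191,201): 10 bp
  [201,215): 14 bp
  [215,231): 16 bp
  [231,233): 2 bp
  [233,241): 8 bp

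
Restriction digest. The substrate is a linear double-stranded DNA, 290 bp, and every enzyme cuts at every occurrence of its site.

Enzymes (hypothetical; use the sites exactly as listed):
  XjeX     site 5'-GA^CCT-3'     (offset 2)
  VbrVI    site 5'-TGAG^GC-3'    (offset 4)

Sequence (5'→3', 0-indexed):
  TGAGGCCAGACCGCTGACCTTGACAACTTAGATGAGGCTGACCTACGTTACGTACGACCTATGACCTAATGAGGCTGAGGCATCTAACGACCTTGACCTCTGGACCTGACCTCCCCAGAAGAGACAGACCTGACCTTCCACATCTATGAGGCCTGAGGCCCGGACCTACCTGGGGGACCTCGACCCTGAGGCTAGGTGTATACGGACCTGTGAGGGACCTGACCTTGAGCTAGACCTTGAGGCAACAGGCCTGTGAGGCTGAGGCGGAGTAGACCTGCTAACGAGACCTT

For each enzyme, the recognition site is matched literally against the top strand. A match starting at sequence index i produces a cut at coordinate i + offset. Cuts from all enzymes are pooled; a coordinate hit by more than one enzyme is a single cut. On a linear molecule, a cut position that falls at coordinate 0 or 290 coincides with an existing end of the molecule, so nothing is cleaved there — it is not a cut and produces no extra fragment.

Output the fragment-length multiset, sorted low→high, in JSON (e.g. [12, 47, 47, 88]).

[4,4,5,5,5,5,6,6,6,7,7,7,7,8,9,10,11,11,12,13,13,13,13,16,16,16,17,19,19]

Per-enzyme occurrences:
  XjeX (GACCT, off=2): starts [15, 39, 55, 62, 88, 94, 102, 107, 126, 131, 162, 175, 204, 215, 220, 232, 271, 284] → cuts [17, 41, 57, 64, 90, 96, 104, 109, 128, 133, 164, 177, 206, 217, 222, 234, 273, 286]
  VbrVI (TGAGGC, off=4): starts [0, 32, 69, 75, 146, 153, 186, 237, 253, 259] → cuts [4, 36, 73, 79, 150, 157, 190, 241, 257, 263]

All cut coordinates (distinct, sorted): [4, 17, 36, 41, 57, 64, 73, 79, 90, 96, 104, 109, 128, 133, 150, 157, 164, 177, 190, 206, 217, 222, 234, 241, 257, 263, 273, 286]

Fragment lengths:
  [0,4): 4 bp
  [4,17): 13 bp
  [17,36): 19 bp
  [36,41): 5 bp
  [41,57): 16 bp
  [57,64): 7 bp
  [64,73): 9 bp
  [73,79): 6 bp
  [79,90): 11 bp
  [90,96): 6 bp
  [96,104): 8 bp
  [104,109): 5 bp
  [109,128): 19 bp
  [128,133): 5 bp
  [133,150): 17 bp
  [150,157): 7 bp
  [157,164): 7 bp
  [164,177): 13 bp
  [177,190): 13 bp
  [190,206): 16 bp
  [206,217): 11 bp
  [217,222): 5 bp
  [222,234): 12 bp
  [234,241): 7 bp
  [241,257): 16 bp
  [257,263): 6 bp
  [263,273): 10 bp
  [273,286): 13 bp
  [286,290): 4 bp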